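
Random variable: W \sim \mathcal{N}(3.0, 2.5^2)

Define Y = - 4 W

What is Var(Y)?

For Y = aW + b: Var(Y) = a² * Var(W)
Var(W) = 2.5^2 = 6.25
Var(Y) = (-4)² * 6.25 = 16 * 6.25 = 100

100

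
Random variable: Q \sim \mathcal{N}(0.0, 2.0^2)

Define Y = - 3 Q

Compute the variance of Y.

For Y = aQ + b: Var(Y) = a² * Var(Q)
Var(Q) = 2.0^2 = 4
Var(Y) = (-3)² * 4 = 9 * 4 = 36

36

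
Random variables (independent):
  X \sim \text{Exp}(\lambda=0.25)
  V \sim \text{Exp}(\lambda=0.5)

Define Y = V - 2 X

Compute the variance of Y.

For independent RVs: Var(aX + bY) = a²Var(X) + b²Var(Y)
Var(X) = 16
Var(V) = 4
Var(Y) = (-2)²*16 + 1²*4
= 4*16 + 1*4 = 68

68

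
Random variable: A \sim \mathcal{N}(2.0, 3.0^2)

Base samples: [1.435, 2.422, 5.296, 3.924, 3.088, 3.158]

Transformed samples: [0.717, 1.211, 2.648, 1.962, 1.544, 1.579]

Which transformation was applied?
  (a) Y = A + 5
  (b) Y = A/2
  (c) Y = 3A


Checking option (b) Y = A/2:
  A = 1.435 -> Y = 0.717 ✓
  A = 2.422 -> Y = 1.211 ✓
  A = 5.296 -> Y = 2.648 ✓
All samples match this transformation.

(b) A/2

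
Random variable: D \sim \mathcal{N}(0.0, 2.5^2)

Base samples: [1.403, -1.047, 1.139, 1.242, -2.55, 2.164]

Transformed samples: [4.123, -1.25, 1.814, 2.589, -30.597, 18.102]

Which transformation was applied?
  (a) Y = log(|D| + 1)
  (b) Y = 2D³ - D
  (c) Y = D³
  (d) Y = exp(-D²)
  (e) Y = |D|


Checking option (b) Y = 2D³ - D:
  D = 1.403 -> Y = 4.123 ✓
  D = -1.047 -> Y = -1.25 ✓
  D = 1.139 -> Y = 1.814 ✓
All samples match this transformation.

(b) 2D³ - D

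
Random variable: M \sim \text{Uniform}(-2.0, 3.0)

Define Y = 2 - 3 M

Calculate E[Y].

For Y = -3M + 2:
E[Y] = -3 * E[M] + 2
E[M] = (-2 + 3)/2 = 0.5
E[Y] = -3 * 0.5 + 2 = 0.5

0.5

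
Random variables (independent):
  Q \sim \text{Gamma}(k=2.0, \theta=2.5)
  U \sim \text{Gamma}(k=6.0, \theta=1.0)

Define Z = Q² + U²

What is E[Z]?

E[Z] = E[Q²] + E[U²]
E[Q²] = Var(Q) + E[Q]² = 12.5 + 25 = 37.5
E[U²] = Var(U) + E[U]² = 6 + 36 = 42
E[Z] = 37.5 + 42 = 79.5

79.5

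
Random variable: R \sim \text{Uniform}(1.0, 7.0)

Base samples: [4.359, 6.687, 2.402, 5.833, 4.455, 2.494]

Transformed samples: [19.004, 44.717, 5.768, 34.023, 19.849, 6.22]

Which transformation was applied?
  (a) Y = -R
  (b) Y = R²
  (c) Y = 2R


Checking option (b) Y = R²:
  R = 4.359 -> Y = 19.004 ✓
  R = 6.687 -> Y = 44.717 ✓
  R = 2.402 -> Y = 5.768 ✓
All samples match this transformation.

(b) R²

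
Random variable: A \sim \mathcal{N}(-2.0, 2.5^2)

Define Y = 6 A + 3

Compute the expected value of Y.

For Y = 6A + 3:
E[Y] = 6 * E[A] + 3
E[A] = -2.0 = -2
E[Y] = 6 * (-2) + 3 = -9

-9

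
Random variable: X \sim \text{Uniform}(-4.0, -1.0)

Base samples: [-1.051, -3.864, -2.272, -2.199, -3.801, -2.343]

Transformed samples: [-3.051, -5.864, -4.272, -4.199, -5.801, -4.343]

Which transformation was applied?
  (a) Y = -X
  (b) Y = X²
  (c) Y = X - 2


Checking option (c) Y = X - 2:
  X = -1.051 -> Y = -3.051 ✓
  X = -3.864 -> Y = -5.864 ✓
  X = -2.272 -> Y = -4.272 ✓
All samples match this transformation.

(c) X - 2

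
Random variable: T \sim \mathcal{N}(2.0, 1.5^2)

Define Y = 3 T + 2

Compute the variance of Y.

For Y = aT + b: Var(Y) = a² * Var(T)
Var(T) = 1.5^2 = 2.25
Var(Y) = 3² * 2.25 = 9 * 2.25 = 20.25

20.25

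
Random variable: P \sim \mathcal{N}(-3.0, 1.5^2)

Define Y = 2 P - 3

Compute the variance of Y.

For Y = aP + b: Var(Y) = a² * Var(P)
Var(P) = 1.5^2 = 2.25
Var(Y) = 2² * 2.25 = 4 * 2.25 = 9

9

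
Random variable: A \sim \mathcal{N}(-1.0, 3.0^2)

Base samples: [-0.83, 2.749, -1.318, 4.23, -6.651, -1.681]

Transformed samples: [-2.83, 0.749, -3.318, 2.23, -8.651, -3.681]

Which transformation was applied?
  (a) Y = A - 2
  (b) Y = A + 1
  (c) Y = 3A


Checking option (a) Y = A - 2:
  A = -0.83 -> Y = -2.83 ✓
  A = 2.749 -> Y = 0.749 ✓
  A = -1.318 -> Y = -3.318 ✓
All samples match this transformation.

(a) A - 2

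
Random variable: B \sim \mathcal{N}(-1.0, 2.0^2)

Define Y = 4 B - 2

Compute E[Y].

For Y = 4B - 2:
E[Y] = 4 * E[B] - 2
E[B] = -1.0 = -1
E[Y] = 4 * (-1) - 2 = -6

-6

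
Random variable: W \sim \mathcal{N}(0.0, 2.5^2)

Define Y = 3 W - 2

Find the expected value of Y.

For Y = 3W - 2:
E[Y] = 3 * E[W] - 2
E[W] = 0.0 = 0
E[Y] = 3 * 0 - 2 = -2

-2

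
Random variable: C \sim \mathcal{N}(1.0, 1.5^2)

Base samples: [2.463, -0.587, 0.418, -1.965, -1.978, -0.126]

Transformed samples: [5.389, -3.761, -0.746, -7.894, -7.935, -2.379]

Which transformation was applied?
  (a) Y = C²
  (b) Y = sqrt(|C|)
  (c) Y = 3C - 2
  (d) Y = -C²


Checking option (c) Y = 3C - 2:
  C = 2.463 -> Y = 5.389 ✓
  C = -0.587 -> Y = -3.761 ✓
  C = 0.418 -> Y = -0.746 ✓
All samples match this transformation.

(c) 3C - 2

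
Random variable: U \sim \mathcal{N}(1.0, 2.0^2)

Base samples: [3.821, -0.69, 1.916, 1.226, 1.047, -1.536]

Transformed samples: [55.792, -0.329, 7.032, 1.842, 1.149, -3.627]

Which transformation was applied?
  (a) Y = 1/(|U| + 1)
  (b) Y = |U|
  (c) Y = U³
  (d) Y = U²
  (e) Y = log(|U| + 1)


Checking option (c) Y = U³:
  U = 3.821 -> Y = 55.792 ✓
  U = -0.69 -> Y = -0.329 ✓
  U = 1.916 -> Y = 7.032 ✓
All samples match this transformation.

(c) U³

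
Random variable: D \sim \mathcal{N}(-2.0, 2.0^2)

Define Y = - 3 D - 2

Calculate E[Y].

For Y = -3D - 2:
E[Y] = -3 * E[D] - 2
E[D] = -2.0 = -2
E[Y] = -3 * (-2) - 2 = 4

4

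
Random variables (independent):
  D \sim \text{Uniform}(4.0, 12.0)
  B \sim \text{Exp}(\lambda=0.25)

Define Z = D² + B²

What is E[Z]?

E[Z] = E[D²] + E[B²]
E[D²] = Var(D) + E[D]² = 5.3333333 + 64 = 69.333333
E[B²] = Var(B) + E[B]² = 16 + 16 = 32
E[Z] = 69.333333 + 32 = 101.33333

101.33333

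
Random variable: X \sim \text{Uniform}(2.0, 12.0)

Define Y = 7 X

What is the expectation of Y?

For Y = 7X:
E[Y] = 7 * E[X]
E[X] = (2 + 12)/2 = 7
E[Y] = 7 * 7 = 49

49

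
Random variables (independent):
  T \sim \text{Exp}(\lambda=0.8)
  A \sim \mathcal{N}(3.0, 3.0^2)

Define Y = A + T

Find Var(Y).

For independent RVs: Var(aX + bY) = a²Var(X) + b²Var(Y)
Var(T) = 1.5625
Var(A) = 9
Var(Y) = 1²*1.5625 + 1²*9
= 1*1.5625 + 1*9 = 10.5625

10.5625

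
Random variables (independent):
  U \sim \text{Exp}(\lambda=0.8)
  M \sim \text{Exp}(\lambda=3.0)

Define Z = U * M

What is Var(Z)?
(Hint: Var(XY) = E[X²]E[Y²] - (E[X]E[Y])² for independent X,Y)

Var(XY) = E[X²]E[Y²] - (E[X]E[Y])²
E[U] = 1.25, Var(U) = 1.5625
E[M] = 0.33333333, Var(M) = 0.11111111
E[U²] = 1.5625 + 1.25² = 3.125
E[M²] = 0.11111111 + 0.33333333² = 0.22222222
Var(Z) = 3.125*0.22222222 - (1.25*0.33333333)²
= 0.69444444 - 0.17361111 = 0.52083333

0.52083333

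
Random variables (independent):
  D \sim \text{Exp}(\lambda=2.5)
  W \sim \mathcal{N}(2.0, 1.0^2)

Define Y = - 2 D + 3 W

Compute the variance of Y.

For independent RVs: Var(aX + bY) = a²Var(X) + b²Var(Y)
Var(D) = 0.16
Var(W) = 1
Var(Y) = (-2)²*0.16 + 3²*1
= 4*0.16 + 9*1 = 9.64

9.64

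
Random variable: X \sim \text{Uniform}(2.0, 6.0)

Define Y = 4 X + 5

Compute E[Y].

For Y = 4X + 5:
E[Y] = 4 * E[X] + 5
E[X] = (2 + 6)/2 = 4
E[Y] = 4 * 4 + 5 = 21

21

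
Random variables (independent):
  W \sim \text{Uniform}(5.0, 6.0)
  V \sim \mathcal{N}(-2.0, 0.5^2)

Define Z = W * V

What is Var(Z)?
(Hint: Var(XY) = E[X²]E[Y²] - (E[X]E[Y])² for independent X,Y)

Var(XY) = E[X²]E[Y²] - (E[X]E[Y])²
E[W] = 5.5, Var(W) = 0.083333333
E[V] = -2, Var(V) = 0.25
E[W²] = 0.083333333 + 5.5² = 30.333333
E[V²] = 0.25 + (-2)² = 4.25
Var(Z) = 30.333333*4.25 - (5.5*(-2))²
= 128.91667 - 121 = 7.9166667

7.9166667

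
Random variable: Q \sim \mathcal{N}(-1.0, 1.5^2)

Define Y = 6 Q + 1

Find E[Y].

For Y = 6Q + 1:
E[Y] = 6 * E[Q] + 1
E[Q] = -1.0 = -1
E[Y] = 6 * (-1) + 1 = -5

-5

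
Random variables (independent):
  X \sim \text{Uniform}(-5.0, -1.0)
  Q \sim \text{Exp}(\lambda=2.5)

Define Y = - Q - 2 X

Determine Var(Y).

For independent RVs: Var(aX + bY) = a²Var(X) + b²Var(Y)
Var(X) = 1.3333333
Var(Q) = 0.16
Var(Y) = (-2)²*1.3333333 + (-1)²*0.16
= 4*1.3333333 + 1*0.16 = 5.4933333

5.4933333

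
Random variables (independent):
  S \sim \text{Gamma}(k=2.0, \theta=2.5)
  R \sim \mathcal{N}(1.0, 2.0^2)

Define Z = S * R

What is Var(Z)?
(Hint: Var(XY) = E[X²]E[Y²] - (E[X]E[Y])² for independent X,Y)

Var(XY) = E[X²]E[Y²] - (E[X]E[Y])²
E[S] = 5, Var(S) = 12.5
E[R] = 1, Var(R) = 4
E[S²] = 12.5 + 5² = 37.5
E[R²] = 4 + 1² = 5
Var(Z) = 37.5*5 - (5*1)²
= 187.5 - 25 = 162.5

162.5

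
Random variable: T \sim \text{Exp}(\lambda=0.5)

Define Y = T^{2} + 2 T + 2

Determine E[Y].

E[Y] = 1*E[T²] + 2*E[T] + 2
E[T] = 2
E[T²] = Var(T) + (E[T])² = 4 + 4 = 8
E[Y] = 1*8 + 2*2 + 2 = 14

14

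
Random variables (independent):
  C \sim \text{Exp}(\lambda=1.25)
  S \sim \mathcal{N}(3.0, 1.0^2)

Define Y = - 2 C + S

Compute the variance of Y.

For independent RVs: Var(aX + bY) = a²Var(X) + b²Var(Y)
Var(C) = 0.64
Var(S) = 1
Var(Y) = (-2)²*0.64 + 1²*1
= 4*0.64 + 1*1 = 3.56

3.56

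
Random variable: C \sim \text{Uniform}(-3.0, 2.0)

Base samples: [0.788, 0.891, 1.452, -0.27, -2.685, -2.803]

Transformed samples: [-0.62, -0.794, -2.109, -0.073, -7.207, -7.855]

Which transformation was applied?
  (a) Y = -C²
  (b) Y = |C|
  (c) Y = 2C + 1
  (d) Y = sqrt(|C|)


Checking option (a) Y = -C²:
  C = 0.788 -> Y = -0.62 ✓
  C = 0.891 -> Y = -0.794 ✓
  C = 1.452 -> Y = -2.109 ✓
All samples match this transformation.

(a) -C²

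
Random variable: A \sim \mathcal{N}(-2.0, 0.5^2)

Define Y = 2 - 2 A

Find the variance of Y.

For Y = aA + b: Var(Y) = a² * Var(A)
Var(A) = 0.5^2 = 0.25
Var(Y) = (-2)² * 0.25 = 4 * 0.25 = 1

1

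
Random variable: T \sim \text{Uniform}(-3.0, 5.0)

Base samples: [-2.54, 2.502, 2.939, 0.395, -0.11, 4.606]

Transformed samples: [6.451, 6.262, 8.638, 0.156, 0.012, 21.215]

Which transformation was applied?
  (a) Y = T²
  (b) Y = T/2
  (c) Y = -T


Checking option (a) Y = T²:
  T = -2.54 -> Y = 6.451 ✓
  T = 2.502 -> Y = 6.262 ✓
  T = 2.939 -> Y = 8.638 ✓
All samples match this transformation.

(a) T²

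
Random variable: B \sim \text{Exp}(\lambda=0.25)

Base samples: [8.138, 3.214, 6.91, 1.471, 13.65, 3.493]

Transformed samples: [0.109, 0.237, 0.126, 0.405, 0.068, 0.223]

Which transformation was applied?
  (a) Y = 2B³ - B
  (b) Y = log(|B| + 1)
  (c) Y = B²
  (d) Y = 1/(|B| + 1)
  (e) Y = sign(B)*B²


Checking option (d) Y = 1/(|B| + 1):
  B = 8.138 -> Y = 0.109 ✓
  B = 3.214 -> Y = 0.237 ✓
  B = 6.91 -> Y = 0.126 ✓
All samples match this transformation.

(d) 1/(|B| + 1)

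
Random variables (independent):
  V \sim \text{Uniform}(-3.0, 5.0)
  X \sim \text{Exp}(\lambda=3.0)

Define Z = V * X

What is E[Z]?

For independent RVs: E[XY] = E[X]*E[Y]
E[V] = 1
E[X] = 0.33333333
E[Z] = 1 * 0.33333333 = 0.33333333

0.33333333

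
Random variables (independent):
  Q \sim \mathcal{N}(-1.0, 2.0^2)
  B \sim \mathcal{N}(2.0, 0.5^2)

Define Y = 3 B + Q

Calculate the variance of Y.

For independent RVs: Var(aX + bY) = a²Var(X) + b²Var(Y)
Var(Q) = 4
Var(B) = 0.25
Var(Y) = 1²*4 + 3²*0.25
= 1*4 + 9*0.25 = 6.25

6.25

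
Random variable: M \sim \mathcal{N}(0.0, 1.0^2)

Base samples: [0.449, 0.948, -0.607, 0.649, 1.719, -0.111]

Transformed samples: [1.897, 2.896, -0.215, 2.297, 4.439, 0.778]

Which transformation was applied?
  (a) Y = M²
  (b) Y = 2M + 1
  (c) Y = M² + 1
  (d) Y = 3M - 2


Checking option (b) Y = 2M + 1:
  M = 0.449 -> Y = 1.897 ✓
  M = 0.948 -> Y = 2.896 ✓
  M = -0.607 -> Y = -0.215 ✓
All samples match this transformation.

(b) 2M + 1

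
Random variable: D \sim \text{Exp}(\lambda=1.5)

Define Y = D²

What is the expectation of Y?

Using E[X²] = Var(X) + (E[X])²:
E[D] = 0.66666667
Var(D) = 1/1.5^2 = 0.44444444
E[D²] = 0.44444444 + 0.66666667² = 0.44444444 + 0.44444444 = 0.88888889

0.88888889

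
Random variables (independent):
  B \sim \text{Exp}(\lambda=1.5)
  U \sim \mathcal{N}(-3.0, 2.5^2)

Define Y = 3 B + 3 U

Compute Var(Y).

For independent RVs: Var(aX + bY) = a²Var(X) + b²Var(Y)
Var(B) = 0.44444444
Var(U) = 6.25
Var(Y) = 3²*0.44444444 + 3²*6.25
= 9*0.44444444 + 9*6.25 = 60.25

60.25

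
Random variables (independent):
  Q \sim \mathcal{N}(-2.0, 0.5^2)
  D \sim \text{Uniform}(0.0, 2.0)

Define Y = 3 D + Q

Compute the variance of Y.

For independent RVs: Var(aX + bY) = a²Var(X) + b²Var(Y)
Var(Q) = 0.25
Var(D) = 0.33333333
Var(Y) = 1²*0.25 + 3²*0.33333333
= 1*0.25 + 9*0.33333333 = 3.25

3.25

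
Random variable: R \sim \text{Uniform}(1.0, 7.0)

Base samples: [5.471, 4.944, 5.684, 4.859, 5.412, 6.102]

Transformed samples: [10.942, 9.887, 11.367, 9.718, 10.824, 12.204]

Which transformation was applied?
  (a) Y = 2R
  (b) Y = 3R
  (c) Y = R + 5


Checking option (a) Y = 2R:
  R = 5.471 -> Y = 10.942 ✓
  R = 4.944 -> Y = 9.887 ✓
  R = 5.684 -> Y = 11.367 ✓
All samples match this transformation.

(a) 2R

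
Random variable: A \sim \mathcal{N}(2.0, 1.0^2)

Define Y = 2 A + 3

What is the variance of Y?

For Y = aA + b: Var(Y) = a² * Var(A)
Var(A) = 1.0^2 = 1
Var(Y) = 2² * 1 = 4 * 1 = 4

4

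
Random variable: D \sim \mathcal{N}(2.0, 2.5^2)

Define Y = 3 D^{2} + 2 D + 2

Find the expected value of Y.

E[Y] = 3*E[D²] + 2*E[D] + 2
E[D] = 2
E[D²] = Var(D) + (E[D])² = 6.25 + 4 = 10.25
E[Y] = 3*10.25 + 2*2 + 2 = 36.75

36.75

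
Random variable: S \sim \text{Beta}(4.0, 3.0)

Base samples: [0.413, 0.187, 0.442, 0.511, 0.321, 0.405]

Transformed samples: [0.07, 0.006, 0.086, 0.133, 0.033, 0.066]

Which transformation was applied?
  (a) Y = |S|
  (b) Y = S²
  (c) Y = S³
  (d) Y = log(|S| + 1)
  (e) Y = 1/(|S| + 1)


Checking option (c) Y = S³:
  S = 0.413 -> Y = 0.07 ✓
  S = 0.187 -> Y = 0.006 ✓
  S = 0.442 -> Y = 0.086 ✓
All samples match this transformation.

(c) S³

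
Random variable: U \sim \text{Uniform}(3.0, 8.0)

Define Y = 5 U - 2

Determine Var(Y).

For Y = aU + b: Var(Y) = a² * Var(U)
Var(U) = (8 - 3)^2/12 = 2.0833333
Var(Y) = 5² * 2.0833333 = 25 * 2.0833333 = 52.083333

52.083333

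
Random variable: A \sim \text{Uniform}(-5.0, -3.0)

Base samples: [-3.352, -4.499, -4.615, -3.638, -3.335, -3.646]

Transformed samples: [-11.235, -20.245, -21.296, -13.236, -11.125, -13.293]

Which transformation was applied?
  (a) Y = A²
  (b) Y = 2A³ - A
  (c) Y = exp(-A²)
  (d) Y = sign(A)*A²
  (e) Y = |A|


Checking option (d) Y = sign(A)*A²:
  A = -3.352 -> Y = -11.235 ✓
  A = -4.499 -> Y = -20.245 ✓
  A = -4.615 -> Y = -21.296 ✓
All samples match this transformation.

(d) sign(A)*A²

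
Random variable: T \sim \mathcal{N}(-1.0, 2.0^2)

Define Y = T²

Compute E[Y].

E[T²] = Var(T) + (E[T])² = 4 + 1 = 5

5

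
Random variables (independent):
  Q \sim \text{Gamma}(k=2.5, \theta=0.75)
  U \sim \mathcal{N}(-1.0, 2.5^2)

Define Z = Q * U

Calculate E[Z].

For independent RVs: E[XY] = E[X]*E[Y]
E[Q] = 1.875
E[U] = -1
E[Z] = 1.875 * (-1) = -1.875

-1.875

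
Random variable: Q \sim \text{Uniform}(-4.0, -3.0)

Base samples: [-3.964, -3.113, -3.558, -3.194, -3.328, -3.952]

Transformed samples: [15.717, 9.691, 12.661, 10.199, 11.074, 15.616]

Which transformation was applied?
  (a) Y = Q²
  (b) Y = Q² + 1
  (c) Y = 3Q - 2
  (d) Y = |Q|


Checking option (a) Y = Q²:
  Q = -3.964 -> Y = 15.717 ✓
  Q = -3.113 -> Y = 9.691 ✓
  Q = -3.558 -> Y = 12.661 ✓
All samples match this transformation.

(a) Q²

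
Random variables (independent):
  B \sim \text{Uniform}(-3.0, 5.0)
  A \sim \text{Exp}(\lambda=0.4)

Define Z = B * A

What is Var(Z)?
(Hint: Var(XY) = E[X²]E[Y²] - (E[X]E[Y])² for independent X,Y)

Var(XY) = E[X²]E[Y²] - (E[X]E[Y])²
E[B] = 1, Var(B) = 5.3333333
E[A] = 2.5, Var(A) = 6.25
E[B²] = 5.3333333 + 1² = 6.3333333
E[A²] = 6.25 + 2.5² = 12.5
Var(Z) = 6.3333333*12.5 - (1*2.5)²
= 79.166667 - 6.25 = 72.916667

72.916667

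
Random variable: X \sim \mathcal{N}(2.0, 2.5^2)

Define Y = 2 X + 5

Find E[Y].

For Y = 2X + 5:
E[Y] = 2 * E[X] + 5
E[X] = 2.0 = 2
E[Y] = 2 * 2 + 5 = 9

9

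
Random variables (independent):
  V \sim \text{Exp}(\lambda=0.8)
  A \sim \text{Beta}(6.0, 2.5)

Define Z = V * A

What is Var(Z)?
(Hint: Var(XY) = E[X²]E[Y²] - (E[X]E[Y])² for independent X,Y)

Var(XY) = E[X²]E[Y²] - (E[X]E[Y])²
E[V] = 1.25, Var(V) = 1.5625
E[A] = 0.70588235, Var(A) = 0.021853943
E[V²] = 1.5625 + 1.25² = 3.125
E[A²] = 0.021853943 + 0.70588235² = 0.52012384
Var(Z) = 3.125*0.52012384 - (1.25*0.70588235)²
= 1.625387 - 0.77854671 = 0.84684028

0.84684028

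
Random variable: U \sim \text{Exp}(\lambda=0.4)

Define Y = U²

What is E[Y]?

Using E[X²] = Var(X) + (E[X])²:
E[U] = 2.5
Var(U) = 1/0.4^2 = 6.25
E[U²] = 6.25 + 2.5² = 6.25 + 6.25 = 12.5

12.5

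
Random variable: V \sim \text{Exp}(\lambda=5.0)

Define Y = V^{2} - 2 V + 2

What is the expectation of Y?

E[Y] = 1*E[V²] - 2*E[V] + 2
E[V] = 0.2
E[V²] = Var(V) + (E[V])² = 0.04 + 0.04 = 0.08
E[Y] = 1*0.08 - 2*0.2 + 2 = 1.68

1.68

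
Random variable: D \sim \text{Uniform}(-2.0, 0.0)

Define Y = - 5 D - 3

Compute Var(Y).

For Y = aD + b: Var(Y) = a² * Var(D)
Var(D) = (0 + 2)^2/12 = 0.33333333
Var(Y) = (-5)² * 0.33333333 = 25 * 0.33333333 = 8.3333333

8.3333333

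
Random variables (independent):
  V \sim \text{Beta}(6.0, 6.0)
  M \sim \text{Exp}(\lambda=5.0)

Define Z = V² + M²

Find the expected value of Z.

E[Z] = E[V²] + E[M²]
E[V²] = Var(V) + E[V]² = 0.019230769 + 0.25 = 0.26923077
E[M²] = Var(M) + E[M]² = 0.04 + 0.04 = 0.08
E[Z] = 0.26923077 + 0.08 = 0.34923077

0.34923077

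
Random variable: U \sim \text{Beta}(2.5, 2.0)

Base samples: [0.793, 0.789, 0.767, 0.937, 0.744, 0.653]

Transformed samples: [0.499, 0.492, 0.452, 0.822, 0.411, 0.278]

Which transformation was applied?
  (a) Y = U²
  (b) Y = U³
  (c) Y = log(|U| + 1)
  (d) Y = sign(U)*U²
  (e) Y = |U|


Checking option (b) Y = U³:
  U = 0.793 -> Y = 0.499 ✓
  U = 0.789 -> Y = 0.492 ✓
  U = 0.767 -> Y = 0.452 ✓
All samples match this transformation.

(b) U³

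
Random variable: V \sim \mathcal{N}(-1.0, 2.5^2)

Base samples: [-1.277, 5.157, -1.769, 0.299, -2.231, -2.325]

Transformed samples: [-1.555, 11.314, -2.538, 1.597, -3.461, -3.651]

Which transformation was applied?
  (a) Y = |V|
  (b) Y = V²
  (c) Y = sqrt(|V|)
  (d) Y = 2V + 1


Checking option (d) Y = 2V + 1:
  V = -1.277 -> Y = -1.555 ✓
  V = 5.157 -> Y = 11.314 ✓
  V = -1.769 -> Y = -2.538 ✓
All samples match this transformation.

(d) 2V + 1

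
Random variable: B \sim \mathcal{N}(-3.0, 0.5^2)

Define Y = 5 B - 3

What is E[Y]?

For Y = 5B - 3:
E[Y] = 5 * E[B] - 3
E[B] = -3.0 = -3
E[Y] = 5 * (-3) - 3 = -18

-18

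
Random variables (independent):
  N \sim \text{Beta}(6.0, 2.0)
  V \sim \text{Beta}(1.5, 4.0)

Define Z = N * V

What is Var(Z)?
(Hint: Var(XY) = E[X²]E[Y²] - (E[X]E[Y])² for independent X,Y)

Var(XY) = E[X²]E[Y²] - (E[X]E[Y])²
E[N] = 0.75, Var(N) = 0.020833333
E[V] = 0.27272727, Var(V) = 0.03051494
E[N²] = 0.020833333 + 0.75² = 0.58333333
E[V²] = 0.03051494 + 0.27272727² = 0.1048951
Var(Z) = 0.58333333*0.1048951 - (0.75*0.27272727)²
= 0.061188811 - 0.041838843 = 0.019349968

0.019349968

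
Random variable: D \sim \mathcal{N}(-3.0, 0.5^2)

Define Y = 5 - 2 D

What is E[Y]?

For Y = -2D + 5:
E[Y] = -2 * E[D] + 5
E[D] = -3.0 = -3
E[Y] = -2 * (-3) + 5 = 11

11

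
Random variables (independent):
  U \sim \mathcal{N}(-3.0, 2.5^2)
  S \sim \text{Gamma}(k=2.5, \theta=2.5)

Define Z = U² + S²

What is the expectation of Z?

E[Z] = E[U²] + E[S²]
E[U²] = Var(U) + E[U]² = 6.25 + 9 = 15.25
E[S²] = Var(S) + E[S]² = 15.625 + 39.0625 = 54.6875
E[Z] = 15.25 + 54.6875 = 69.9375

69.9375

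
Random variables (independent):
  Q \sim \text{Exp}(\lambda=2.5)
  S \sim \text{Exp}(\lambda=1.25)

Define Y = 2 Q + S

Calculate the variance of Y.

For independent RVs: Var(aX + bY) = a²Var(X) + b²Var(Y)
Var(Q) = 0.16
Var(S) = 0.64
Var(Y) = 2²*0.16 + 1²*0.64
= 4*0.16 + 1*0.64 = 1.28

1.28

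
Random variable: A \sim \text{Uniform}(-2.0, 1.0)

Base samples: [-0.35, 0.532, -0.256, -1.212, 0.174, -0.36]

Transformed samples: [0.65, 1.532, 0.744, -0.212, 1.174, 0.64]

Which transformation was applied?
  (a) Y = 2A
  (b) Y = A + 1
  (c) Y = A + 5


Checking option (b) Y = A + 1:
  A = -0.35 -> Y = 0.65 ✓
  A = 0.532 -> Y = 1.532 ✓
  A = -0.256 -> Y = 0.744 ✓
All samples match this transformation.

(b) A + 1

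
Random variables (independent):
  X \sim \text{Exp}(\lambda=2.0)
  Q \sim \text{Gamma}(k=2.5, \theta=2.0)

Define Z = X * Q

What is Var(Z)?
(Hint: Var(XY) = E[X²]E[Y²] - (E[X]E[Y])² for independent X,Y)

Var(XY) = E[X²]E[Y²] - (E[X]E[Y])²
E[X] = 0.5, Var(X) = 0.25
E[Q] = 5, Var(Q) = 10
E[X²] = 0.25 + 0.5² = 0.5
E[Q²] = 10 + 5² = 35
Var(Z) = 0.5*35 - (0.5*5)²
= 17.5 - 6.25 = 11.25

11.25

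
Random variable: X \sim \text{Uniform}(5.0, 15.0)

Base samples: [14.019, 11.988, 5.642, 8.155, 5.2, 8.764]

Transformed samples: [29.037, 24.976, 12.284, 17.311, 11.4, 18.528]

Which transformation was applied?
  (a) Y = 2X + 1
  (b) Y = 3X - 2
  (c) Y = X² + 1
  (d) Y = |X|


Checking option (a) Y = 2X + 1:
  X = 14.019 -> Y = 29.037 ✓
  X = 11.988 -> Y = 24.976 ✓
  X = 5.642 -> Y = 12.284 ✓
All samples match this transformation.

(a) 2X + 1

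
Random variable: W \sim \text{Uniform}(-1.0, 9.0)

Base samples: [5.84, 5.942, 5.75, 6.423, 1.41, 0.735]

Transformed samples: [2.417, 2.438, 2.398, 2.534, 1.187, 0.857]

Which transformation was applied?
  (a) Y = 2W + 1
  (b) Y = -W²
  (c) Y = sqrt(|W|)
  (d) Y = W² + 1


Checking option (c) Y = sqrt(|W|):
  W = 5.84 -> Y = 2.417 ✓
  W = 5.942 -> Y = 2.438 ✓
  W = 5.75 -> Y = 2.398 ✓
All samples match this transformation.

(c) sqrt(|W|)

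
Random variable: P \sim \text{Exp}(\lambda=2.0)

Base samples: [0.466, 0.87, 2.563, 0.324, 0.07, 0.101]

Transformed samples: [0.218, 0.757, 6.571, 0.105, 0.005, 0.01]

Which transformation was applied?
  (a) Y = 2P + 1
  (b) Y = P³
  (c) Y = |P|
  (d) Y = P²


Checking option (d) Y = P²:
  P = 0.466 -> Y = 0.218 ✓
  P = 0.87 -> Y = 0.757 ✓
  P = 2.563 -> Y = 6.571 ✓
All samples match this transformation.

(d) P²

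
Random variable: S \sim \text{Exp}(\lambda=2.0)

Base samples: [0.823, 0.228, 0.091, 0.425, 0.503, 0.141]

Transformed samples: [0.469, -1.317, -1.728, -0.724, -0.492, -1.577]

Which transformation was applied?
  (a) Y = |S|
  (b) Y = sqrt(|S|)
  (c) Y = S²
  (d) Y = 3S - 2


Checking option (d) Y = 3S - 2:
  S = 0.823 -> Y = 0.469 ✓
  S = 0.228 -> Y = -1.317 ✓
  S = 0.091 -> Y = -1.728 ✓
All samples match this transformation.

(d) 3S - 2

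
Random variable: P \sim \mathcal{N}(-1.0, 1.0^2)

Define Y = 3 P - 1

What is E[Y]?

For Y = 3P - 1:
E[Y] = 3 * E[P] - 1
E[P] = -1.0 = -1
E[Y] = 3 * (-1) - 1 = -4

-4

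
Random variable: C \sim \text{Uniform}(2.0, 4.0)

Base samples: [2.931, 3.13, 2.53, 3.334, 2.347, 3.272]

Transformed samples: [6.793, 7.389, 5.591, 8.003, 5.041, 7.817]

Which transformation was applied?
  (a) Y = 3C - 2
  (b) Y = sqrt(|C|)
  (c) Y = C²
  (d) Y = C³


Checking option (a) Y = 3C - 2:
  C = 2.931 -> Y = 6.793 ✓
  C = 3.13 -> Y = 7.389 ✓
  C = 2.53 -> Y = 5.591 ✓
All samples match this transformation.

(a) 3C - 2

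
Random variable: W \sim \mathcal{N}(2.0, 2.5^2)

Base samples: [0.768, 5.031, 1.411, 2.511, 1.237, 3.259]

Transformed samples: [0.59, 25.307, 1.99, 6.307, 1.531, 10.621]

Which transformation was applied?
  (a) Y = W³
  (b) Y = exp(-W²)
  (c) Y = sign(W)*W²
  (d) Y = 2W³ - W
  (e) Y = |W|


Checking option (c) Y = sign(W)*W²:
  W = 0.768 -> Y = 0.59 ✓
  W = 5.031 -> Y = 25.307 ✓
  W = 1.411 -> Y = 1.99 ✓
All samples match this transformation.

(c) sign(W)*W²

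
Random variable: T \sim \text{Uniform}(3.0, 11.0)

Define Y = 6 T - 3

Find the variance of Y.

For Y = aT + b: Var(Y) = a² * Var(T)
Var(T) = (11 - 3)^2/12 = 5.3333333
Var(Y) = 6² * 5.3333333 = 36 * 5.3333333 = 192

192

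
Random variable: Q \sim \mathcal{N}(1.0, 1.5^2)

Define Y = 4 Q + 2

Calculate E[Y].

For Y = 4Q + 2:
E[Y] = 4 * E[Q] + 2
E[Q] = 1.0 = 1
E[Y] = 4 * 1 + 2 = 6

6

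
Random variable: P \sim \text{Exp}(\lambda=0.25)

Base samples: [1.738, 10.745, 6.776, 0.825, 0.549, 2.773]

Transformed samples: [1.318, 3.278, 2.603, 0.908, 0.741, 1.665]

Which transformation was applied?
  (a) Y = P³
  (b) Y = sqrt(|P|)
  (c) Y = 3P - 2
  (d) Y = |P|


Checking option (b) Y = sqrt(|P|):
  P = 1.738 -> Y = 1.318 ✓
  P = 10.745 -> Y = 3.278 ✓
  P = 6.776 -> Y = 2.603 ✓
All samples match this transformation.

(b) sqrt(|P|)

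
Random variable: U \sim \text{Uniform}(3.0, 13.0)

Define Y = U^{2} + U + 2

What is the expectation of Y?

E[Y] = 1*E[U²] + 1*E[U] + 2
E[U] = 8
E[U²] = Var(U) + (E[U])² = 8.3333333 + 64 = 72.333333
E[Y] = 1*72.333333 + 1*8 + 2 = 82.333333

82.333333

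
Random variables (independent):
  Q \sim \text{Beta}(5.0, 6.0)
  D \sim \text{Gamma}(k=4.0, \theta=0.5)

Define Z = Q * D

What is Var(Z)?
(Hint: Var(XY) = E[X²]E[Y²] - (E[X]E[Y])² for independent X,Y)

Var(XY) = E[X²]E[Y²] - (E[X]E[Y])²
E[Q] = 0.45454545, Var(Q) = 0.020661157
E[D] = 2, Var(D) = 1
E[Q²] = 0.020661157 + 0.45454545² = 0.22727273
E[D²] = 1 + 2² = 5
Var(Z) = 0.22727273*5 - (0.45454545*2)²
= 1.1363636 - 0.82644628 = 0.30991736

0.30991736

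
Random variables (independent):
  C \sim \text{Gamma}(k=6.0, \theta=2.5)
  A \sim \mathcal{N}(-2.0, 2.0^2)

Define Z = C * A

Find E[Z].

For independent RVs: E[XY] = E[X]*E[Y]
E[C] = 15
E[A] = -2
E[Z] = 15 * (-2) = -30

-30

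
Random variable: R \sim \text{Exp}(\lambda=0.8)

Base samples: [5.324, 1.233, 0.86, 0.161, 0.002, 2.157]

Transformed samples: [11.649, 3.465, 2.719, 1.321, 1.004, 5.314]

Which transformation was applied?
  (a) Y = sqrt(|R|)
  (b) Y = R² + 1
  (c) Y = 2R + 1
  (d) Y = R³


Checking option (c) Y = 2R + 1:
  R = 5.324 -> Y = 11.649 ✓
  R = 1.233 -> Y = 3.465 ✓
  R = 0.86 -> Y = 2.719 ✓
All samples match this transformation.

(c) 2R + 1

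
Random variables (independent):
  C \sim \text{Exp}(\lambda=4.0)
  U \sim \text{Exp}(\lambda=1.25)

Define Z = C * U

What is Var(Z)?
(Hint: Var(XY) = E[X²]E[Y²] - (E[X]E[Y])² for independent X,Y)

Var(XY) = E[X²]E[Y²] - (E[X]E[Y])²
E[C] = 0.25, Var(C) = 0.0625
E[U] = 0.8, Var(U) = 0.64
E[C²] = 0.0625 + 0.25² = 0.125
E[U²] = 0.64 + 0.8² = 1.28
Var(Z) = 0.125*1.28 - (0.25*0.8)²
= 0.16 - 0.04 = 0.12

0.12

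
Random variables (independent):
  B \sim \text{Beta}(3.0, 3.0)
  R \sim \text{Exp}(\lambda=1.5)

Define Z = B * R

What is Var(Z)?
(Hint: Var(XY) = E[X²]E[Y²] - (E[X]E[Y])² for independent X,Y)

Var(XY) = E[X²]E[Y²] - (E[X]E[Y])²
E[B] = 0.5, Var(B) = 0.035714286
E[R] = 0.66666667, Var(R) = 0.44444444
E[B²] = 0.035714286 + 0.5² = 0.28571429
E[R²] = 0.44444444 + 0.66666667² = 0.88888889
Var(Z) = 0.28571429*0.88888889 - (0.5*0.66666667)²
= 0.25396825 - 0.11111111 = 0.14285714

0.14285714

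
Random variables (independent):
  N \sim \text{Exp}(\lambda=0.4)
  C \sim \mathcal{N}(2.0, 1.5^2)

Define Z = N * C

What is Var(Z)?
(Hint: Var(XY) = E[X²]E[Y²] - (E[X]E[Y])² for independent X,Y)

Var(XY) = E[X²]E[Y²] - (E[X]E[Y])²
E[N] = 2.5, Var(N) = 6.25
E[C] = 2, Var(C) = 2.25
E[N²] = 6.25 + 2.5² = 12.5
E[C²] = 2.25 + 2² = 6.25
Var(Z) = 12.5*6.25 - (2.5*2)²
= 78.125 - 25 = 53.125

53.125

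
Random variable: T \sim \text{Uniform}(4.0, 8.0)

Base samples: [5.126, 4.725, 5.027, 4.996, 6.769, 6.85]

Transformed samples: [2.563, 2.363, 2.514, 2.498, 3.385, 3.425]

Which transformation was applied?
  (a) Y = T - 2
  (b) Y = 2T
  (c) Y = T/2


Checking option (c) Y = T/2:
  T = 5.126 -> Y = 2.563 ✓
  T = 4.725 -> Y = 2.363 ✓
  T = 5.027 -> Y = 2.514 ✓
All samples match this transformation.

(c) T/2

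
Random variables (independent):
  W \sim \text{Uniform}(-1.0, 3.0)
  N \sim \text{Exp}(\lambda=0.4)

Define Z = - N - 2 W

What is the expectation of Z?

E[Z] = -2*E[W] - 1*E[N]
E[W] = 1
E[N] = 2.5
E[Z] = -2*1 - 1*2.5 = -4.5

-4.5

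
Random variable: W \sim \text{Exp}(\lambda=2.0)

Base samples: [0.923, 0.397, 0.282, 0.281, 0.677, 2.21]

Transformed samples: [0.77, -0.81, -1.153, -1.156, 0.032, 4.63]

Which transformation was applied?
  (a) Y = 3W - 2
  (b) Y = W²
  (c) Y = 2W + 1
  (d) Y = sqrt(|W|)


Checking option (a) Y = 3W - 2:
  W = 0.923 -> Y = 0.77 ✓
  W = 0.397 -> Y = -0.81 ✓
  W = 0.282 -> Y = -1.153 ✓
All samples match this transformation.

(a) 3W - 2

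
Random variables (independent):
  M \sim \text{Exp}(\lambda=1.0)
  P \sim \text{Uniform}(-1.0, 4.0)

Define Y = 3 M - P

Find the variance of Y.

For independent RVs: Var(aX + bY) = a²Var(X) + b²Var(Y)
Var(M) = 1
Var(P) = 2.0833333
Var(Y) = 3²*1 + (-1)²*2.0833333
= 9*1 + 1*2.0833333 = 11.083333

11.083333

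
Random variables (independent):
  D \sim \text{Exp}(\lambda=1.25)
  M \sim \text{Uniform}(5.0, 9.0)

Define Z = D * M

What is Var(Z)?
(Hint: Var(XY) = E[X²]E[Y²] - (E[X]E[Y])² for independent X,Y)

Var(XY) = E[X²]E[Y²] - (E[X]E[Y])²
E[D] = 0.8, Var(D) = 0.64
E[M] = 7, Var(M) = 1.3333333
E[D²] = 0.64 + 0.8² = 1.28
E[M²] = 1.3333333 + 7² = 50.333333
Var(Z) = 1.28*50.333333 - (0.8*7)²
= 64.426667 - 31.36 = 33.066667

33.066667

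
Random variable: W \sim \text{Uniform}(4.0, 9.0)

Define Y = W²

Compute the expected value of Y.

Using E[X²] = Var(X) + (E[X])²:
E[W] = 6.5
Var(W) = (9 - 4)^2/12 = 2.0833333
E[W²] = 2.0833333 + 6.5² = 2.0833333 + 42.25 = 44.333333

44.333333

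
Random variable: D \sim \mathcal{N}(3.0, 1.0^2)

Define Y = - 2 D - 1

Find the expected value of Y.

For Y = -2D - 1:
E[Y] = -2 * E[D] - 1
E[D] = 3.0 = 3
E[Y] = -2 * 3 - 1 = -7

-7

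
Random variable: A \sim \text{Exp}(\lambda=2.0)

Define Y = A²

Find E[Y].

E[A²] = Var(A) + (E[A])² = 0.25 + 0.25 = 0.5

0.5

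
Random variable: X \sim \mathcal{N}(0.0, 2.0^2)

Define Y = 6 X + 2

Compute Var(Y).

For Y = aX + b: Var(Y) = a² * Var(X)
Var(X) = 2.0^2 = 4
Var(Y) = 6² * 4 = 36 * 4 = 144

144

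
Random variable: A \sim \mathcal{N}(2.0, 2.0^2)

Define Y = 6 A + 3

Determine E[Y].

For Y = 6A + 3:
E[Y] = 6 * E[A] + 3
E[A] = 2.0 = 2
E[Y] = 6 * 2 + 3 = 15

15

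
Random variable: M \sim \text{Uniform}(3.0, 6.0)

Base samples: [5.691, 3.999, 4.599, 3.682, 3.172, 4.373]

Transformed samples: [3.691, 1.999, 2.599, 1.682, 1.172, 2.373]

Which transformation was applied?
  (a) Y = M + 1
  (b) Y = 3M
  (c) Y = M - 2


Checking option (c) Y = M - 2:
  M = 5.691 -> Y = 3.691 ✓
  M = 3.999 -> Y = 1.999 ✓
  M = 4.599 -> Y = 2.599 ✓
All samples match this transformation.

(c) M - 2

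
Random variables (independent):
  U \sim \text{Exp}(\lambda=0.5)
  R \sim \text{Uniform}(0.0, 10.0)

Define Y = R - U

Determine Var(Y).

For independent RVs: Var(aX + bY) = a²Var(X) + b²Var(Y)
Var(U) = 4
Var(R) = 8.3333333
Var(Y) = (-1)²*4 + 1²*8.3333333
= 1*4 + 1*8.3333333 = 12.333333

12.333333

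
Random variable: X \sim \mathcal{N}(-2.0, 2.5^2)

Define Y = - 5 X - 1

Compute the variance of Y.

For Y = aX + b: Var(Y) = a² * Var(X)
Var(X) = 2.5^2 = 6.25
Var(Y) = (-5)² * 6.25 = 25 * 6.25 = 156.25

156.25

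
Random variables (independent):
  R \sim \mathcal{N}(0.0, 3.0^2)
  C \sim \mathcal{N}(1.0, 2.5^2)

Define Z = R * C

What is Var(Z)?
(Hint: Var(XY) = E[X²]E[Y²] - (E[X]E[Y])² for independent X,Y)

Var(XY) = E[X²]E[Y²] - (E[X]E[Y])²
E[R] = 0, Var(R) = 9
E[C] = 1, Var(C) = 6.25
E[R²] = 9 + 0² = 9
E[C²] = 6.25 + 1² = 7.25
Var(Z) = 9*7.25 - (0*1)²
= 65.25 - 0 = 65.25

65.25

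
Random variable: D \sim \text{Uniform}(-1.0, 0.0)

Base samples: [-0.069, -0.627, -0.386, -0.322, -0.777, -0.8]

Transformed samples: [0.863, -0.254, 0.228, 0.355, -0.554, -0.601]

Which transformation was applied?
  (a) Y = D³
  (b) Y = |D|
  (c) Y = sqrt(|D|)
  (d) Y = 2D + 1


Checking option (d) Y = 2D + 1:
  D = -0.069 -> Y = 0.863 ✓
  D = -0.627 -> Y = -0.254 ✓
  D = -0.386 -> Y = 0.228 ✓
All samples match this transformation.

(d) 2D + 1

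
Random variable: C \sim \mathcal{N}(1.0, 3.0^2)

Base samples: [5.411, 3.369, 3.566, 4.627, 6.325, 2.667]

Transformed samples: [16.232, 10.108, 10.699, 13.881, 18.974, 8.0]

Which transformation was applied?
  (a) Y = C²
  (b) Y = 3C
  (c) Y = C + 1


Checking option (b) Y = 3C:
  C = 5.411 -> Y = 16.232 ✓
  C = 3.369 -> Y = 10.108 ✓
  C = 3.566 -> Y = 10.699 ✓
All samples match this transformation.

(b) 3C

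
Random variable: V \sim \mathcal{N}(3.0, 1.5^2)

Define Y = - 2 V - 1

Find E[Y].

For Y = -2V - 1:
E[Y] = -2 * E[V] - 1
E[V] = 3.0 = 3
E[Y] = -2 * 3 - 1 = -7

-7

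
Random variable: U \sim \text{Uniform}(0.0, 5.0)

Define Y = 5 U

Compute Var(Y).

For Y = aU + b: Var(Y) = a² * Var(U)
Var(U) = (5 - 0)^2/12 = 2.0833333
Var(Y) = 5² * 2.0833333 = 25 * 2.0833333 = 52.083333

52.083333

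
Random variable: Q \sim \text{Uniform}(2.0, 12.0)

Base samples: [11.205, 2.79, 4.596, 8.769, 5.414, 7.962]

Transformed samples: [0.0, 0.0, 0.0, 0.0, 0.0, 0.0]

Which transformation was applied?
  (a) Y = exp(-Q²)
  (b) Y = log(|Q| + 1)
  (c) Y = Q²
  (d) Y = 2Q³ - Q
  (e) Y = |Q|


Checking option (a) Y = exp(-Q²):
  Q = 11.205 -> Y = 0.0 ✓
  Q = 2.79 -> Y = 0.0 ✓
  Q = 4.596 -> Y = 0.0 ✓
All samples match this transformation.

(a) exp(-Q²)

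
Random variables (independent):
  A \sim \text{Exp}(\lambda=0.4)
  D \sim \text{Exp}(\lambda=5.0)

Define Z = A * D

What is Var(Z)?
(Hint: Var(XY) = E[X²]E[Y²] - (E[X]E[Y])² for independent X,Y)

Var(XY) = E[X²]E[Y²] - (E[X]E[Y])²
E[A] = 2.5, Var(A) = 6.25
E[D] = 0.2, Var(D) = 0.04
E[A²] = 6.25 + 2.5² = 12.5
E[D²] = 0.04 + 0.2² = 0.08
Var(Z) = 12.5*0.08 - (2.5*0.2)²
= 1 - 0.25 = 0.75

0.75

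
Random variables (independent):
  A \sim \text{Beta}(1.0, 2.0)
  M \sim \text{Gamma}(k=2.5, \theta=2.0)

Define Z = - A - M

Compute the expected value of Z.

E[Z] = -1*E[A] - 1*E[M]
E[A] = 0.33333333
E[M] = 5
E[Z] = -1*0.33333333 - 1*5 = -5.3333333

-5.3333333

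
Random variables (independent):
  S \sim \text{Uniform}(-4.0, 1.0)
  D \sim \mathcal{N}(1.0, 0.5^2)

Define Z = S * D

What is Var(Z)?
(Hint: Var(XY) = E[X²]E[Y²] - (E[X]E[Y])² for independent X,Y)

Var(XY) = E[X²]E[Y²] - (E[X]E[Y])²
E[S] = -1.5, Var(S) = 2.0833333
E[D] = 1, Var(D) = 0.25
E[S²] = 2.0833333 + (-1.5)² = 4.3333333
E[D²] = 0.25 + 1² = 1.25
Var(Z) = 4.3333333*1.25 - (-1.5*1)²
= 5.4166667 - 2.25 = 3.1666667

3.1666667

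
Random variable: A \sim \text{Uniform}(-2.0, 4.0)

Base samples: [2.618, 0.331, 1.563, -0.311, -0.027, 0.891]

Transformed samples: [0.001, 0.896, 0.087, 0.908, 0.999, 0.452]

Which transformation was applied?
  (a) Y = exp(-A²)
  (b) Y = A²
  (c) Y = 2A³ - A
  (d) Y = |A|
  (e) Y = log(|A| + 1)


Checking option (a) Y = exp(-A²):
  A = 2.618 -> Y = 0.001 ✓
  A = 0.331 -> Y = 0.896 ✓
  A = 1.563 -> Y = 0.087 ✓
All samples match this transformation.

(a) exp(-A²)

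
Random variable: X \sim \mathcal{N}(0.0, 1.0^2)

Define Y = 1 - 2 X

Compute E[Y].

For Y = -2X + 1:
E[Y] = -2 * E[X] + 1
E[X] = 0.0 = 0
E[Y] = -2 * 0 + 1 = 1

1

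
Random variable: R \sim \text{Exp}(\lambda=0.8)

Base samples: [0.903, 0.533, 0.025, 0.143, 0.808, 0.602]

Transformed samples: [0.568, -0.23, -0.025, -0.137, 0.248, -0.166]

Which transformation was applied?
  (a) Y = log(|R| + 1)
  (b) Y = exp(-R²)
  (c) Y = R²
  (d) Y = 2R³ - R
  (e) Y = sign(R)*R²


Checking option (d) Y = 2R³ - R:
  R = 0.903 -> Y = 0.568 ✓
  R = 0.533 -> Y = -0.23 ✓
  R = 0.025 -> Y = -0.025 ✓
All samples match this transformation.

(d) 2R³ - R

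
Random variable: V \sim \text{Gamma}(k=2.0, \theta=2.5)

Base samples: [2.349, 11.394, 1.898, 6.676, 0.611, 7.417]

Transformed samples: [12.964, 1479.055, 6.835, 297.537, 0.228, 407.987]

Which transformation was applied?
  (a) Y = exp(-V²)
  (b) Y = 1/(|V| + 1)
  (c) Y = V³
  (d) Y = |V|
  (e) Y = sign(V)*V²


Checking option (c) Y = V³:
  V = 2.349 -> Y = 12.964 ✓
  V = 11.394 -> Y = 1479.055 ✓
  V = 1.898 -> Y = 6.835 ✓
All samples match this transformation.

(c) V³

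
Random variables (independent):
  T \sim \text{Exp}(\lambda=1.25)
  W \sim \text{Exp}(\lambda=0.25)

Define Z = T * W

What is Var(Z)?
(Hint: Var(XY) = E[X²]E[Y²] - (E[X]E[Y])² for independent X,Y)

Var(XY) = E[X²]E[Y²] - (E[X]E[Y])²
E[T] = 0.8, Var(T) = 0.64
E[W] = 4, Var(W) = 16
E[T²] = 0.64 + 0.8² = 1.28
E[W²] = 16 + 4² = 32
Var(Z) = 1.28*32 - (0.8*4)²
= 40.96 - 10.24 = 30.72

30.72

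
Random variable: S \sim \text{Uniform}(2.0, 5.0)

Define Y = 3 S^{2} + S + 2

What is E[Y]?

E[Y] = 3*E[S²] + 1*E[S] + 2
E[S] = 3.5
E[S²] = Var(S) + (E[S])² = 0.75 + 12.25 = 13
E[Y] = 3*13 + 1*3.5 + 2 = 44.5

44.5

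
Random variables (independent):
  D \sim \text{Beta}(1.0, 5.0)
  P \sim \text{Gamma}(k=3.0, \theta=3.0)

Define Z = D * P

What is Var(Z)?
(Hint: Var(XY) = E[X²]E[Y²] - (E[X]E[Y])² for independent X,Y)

Var(XY) = E[X²]E[Y²] - (E[X]E[Y])²
E[D] = 0.16666667, Var(D) = 0.01984127
E[P] = 9, Var(P) = 27
E[D²] = 0.01984127 + 0.16666667² = 0.047619048
E[P²] = 27 + 9² = 108
Var(Z) = 0.047619048*108 - (0.16666667*9)²
= 5.1428571 - 2.25 = 2.8928571

2.8928571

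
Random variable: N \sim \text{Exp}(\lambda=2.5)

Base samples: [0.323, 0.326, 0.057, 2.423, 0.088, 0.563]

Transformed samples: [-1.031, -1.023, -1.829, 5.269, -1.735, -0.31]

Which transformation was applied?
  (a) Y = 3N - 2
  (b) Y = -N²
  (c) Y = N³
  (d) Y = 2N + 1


Checking option (a) Y = 3N - 2:
  N = 0.323 -> Y = -1.031 ✓
  N = 0.326 -> Y = -1.023 ✓
  N = 0.057 -> Y = -1.829 ✓
All samples match this transformation.

(a) 3N - 2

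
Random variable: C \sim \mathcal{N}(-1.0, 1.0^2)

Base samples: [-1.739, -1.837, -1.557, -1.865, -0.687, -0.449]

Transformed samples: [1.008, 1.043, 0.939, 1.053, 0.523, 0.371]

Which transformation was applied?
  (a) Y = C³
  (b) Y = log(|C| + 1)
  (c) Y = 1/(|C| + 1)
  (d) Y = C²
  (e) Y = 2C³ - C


Checking option (b) Y = log(|C| + 1):
  C = -1.739 -> Y = 1.008 ✓
  C = -1.837 -> Y = 1.043 ✓
  C = -1.557 -> Y = 0.939 ✓
All samples match this transformation.

(b) log(|C| + 1)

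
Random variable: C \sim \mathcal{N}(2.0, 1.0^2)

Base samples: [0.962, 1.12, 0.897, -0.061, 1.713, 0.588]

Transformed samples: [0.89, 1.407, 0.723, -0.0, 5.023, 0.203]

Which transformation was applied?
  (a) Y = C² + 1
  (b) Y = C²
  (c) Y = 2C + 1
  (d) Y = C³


Checking option (d) Y = C³:
  C = 0.962 -> Y = 0.89 ✓
  C = 1.12 -> Y = 1.407 ✓
  C = 0.897 -> Y = 0.723 ✓
All samples match this transformation.

(d) C³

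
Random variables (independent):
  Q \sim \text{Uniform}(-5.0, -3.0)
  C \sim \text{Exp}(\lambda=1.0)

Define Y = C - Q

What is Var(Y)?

For independent RVs: Var(aX + bY) = a²Var(X) + b²Var(Y)
Var(Q) = 0.33333333
Var(C) = 1
Var(Y) = (-1)²*0.33333333 + 1²*1
= 1*0.33333333 + 1*1 = 1.3333333

1.3333333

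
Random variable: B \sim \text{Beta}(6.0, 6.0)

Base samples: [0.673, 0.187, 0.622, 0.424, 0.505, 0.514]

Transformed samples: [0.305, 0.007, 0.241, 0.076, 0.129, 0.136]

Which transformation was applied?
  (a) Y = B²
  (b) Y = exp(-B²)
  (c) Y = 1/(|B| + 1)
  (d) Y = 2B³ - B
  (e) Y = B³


Checking option (e) Y = B³:
  B = 0.673 -> Y = 0.305 ✓
  B = 0.187 -> Y = 0.007 ✓
  B = 0.622 -> Y = 0.241 ✓
All samples match this transformation.

(e) B³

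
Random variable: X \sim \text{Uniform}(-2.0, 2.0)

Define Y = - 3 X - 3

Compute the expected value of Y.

For Y = -3X - 3:
E[Y] = -3 * E[X] - 3
E[X] = (-2 + 2)/2 = 0
E[Y] = -3 * 0 - 3 = -3

-3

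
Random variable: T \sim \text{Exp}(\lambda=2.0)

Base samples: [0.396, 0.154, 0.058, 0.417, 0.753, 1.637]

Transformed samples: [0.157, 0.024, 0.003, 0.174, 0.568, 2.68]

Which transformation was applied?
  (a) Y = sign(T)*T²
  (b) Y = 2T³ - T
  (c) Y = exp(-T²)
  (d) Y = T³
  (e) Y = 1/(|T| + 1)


Checking option (a) Y = sign(T)*T²:
  T = 0.396 -> Y = 0.157 ✓
  T = 0.154 -> Y = 0.024 ✓
  T = 0.058 -> Y = 0.003 ✓
All samples match this transformation.

(a) sign(T)*T²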